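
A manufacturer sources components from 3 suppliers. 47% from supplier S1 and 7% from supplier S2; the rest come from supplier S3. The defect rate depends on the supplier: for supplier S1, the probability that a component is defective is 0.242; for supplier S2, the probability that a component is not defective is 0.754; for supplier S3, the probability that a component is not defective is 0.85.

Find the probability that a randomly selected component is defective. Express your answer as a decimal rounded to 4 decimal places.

P(D) ≈ 0.2000

P(S3) = 1 − (0.47 + 0.07) = 0.46.
P(D|S2) = 1 − 0.754 = 0.246.
P(D|S3) = 1 − 0.85 = 0.15.
P(D) = P(D|S1)·P(S1) + P(D|S2)·P(S2) + P(D|S3)·P(S3)
      = 0.242·0.47 + 0.246·0.07 + 0.15·0.46
      = 0.11374 + 0.01722 + 0.069 = 0.19996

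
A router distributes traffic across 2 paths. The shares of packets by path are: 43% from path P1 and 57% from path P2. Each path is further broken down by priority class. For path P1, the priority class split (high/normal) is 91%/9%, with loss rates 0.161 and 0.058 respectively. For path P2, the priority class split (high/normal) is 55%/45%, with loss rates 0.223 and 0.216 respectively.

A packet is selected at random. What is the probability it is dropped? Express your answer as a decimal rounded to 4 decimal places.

0.1906

P(L|P1) = 0.91·0.161 + 0.09·0.058 = 0.14651 + 0.00522 = 0.15173
P(L|P2) = 0.55·0.223 + 0.45·0.216 = 0.12265 + 0.0972 = 0.21985
Then overall,
P(L) = 0.43·0.15173 + 0.57·0.21985
      = 0.0652439 + 0.1253145 = 0.1905584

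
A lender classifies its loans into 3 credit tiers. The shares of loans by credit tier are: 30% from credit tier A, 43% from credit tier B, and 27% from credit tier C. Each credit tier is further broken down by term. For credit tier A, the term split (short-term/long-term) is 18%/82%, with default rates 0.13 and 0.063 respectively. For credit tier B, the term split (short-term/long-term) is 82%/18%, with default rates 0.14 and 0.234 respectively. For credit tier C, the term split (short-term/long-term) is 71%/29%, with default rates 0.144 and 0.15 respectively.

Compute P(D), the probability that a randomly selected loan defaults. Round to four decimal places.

P(D) ≈ 0.1293

P(D|A) = 0.18·0.13 + 0.82·0.063 = 0.0234 + 0.05166 = 0.07506
P(D|B) = 0.82·0.14 + 0.18·0.234 = 0.1148 + 0.04212 = 0.15692
P(D|C) = 0.71·0.144 + 0.29·0.15 = 0.10224 + 0.0435 = 0.14574
By total probability over the outer partition,
P(D) = 0.3·0.07506 + 0.43·0.15692 + 0.27·0.14574
      = 0.022518 + 0.0674756 + 0.0393498 = 0.1293434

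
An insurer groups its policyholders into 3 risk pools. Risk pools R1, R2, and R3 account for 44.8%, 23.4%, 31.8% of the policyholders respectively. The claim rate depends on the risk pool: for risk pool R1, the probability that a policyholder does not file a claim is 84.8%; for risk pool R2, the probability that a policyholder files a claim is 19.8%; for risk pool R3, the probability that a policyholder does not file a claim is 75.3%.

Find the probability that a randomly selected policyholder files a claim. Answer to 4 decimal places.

P(C|R1) = 1 − 0.848 = 0.152.
P(C|R3) = 1 − 0.753 = 0.247.
P(C) = P(C|R1)·P(R1) + P(C|R2)·P(R2) + P(C|R3)·P(R3)
      = 0.152·0.448 + 0.198·0.234 + 0.247·0.318
      = 0.068096 + 0.046332 + 0.078546 = 0.192974

P(C) ≈ 0.1930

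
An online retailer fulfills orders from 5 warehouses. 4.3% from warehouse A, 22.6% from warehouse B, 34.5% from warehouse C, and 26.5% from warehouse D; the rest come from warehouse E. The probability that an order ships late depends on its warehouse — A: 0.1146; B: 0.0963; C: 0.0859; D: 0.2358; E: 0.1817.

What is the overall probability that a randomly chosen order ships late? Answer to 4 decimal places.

P(L) ≈ 0.1408

P(E) = 1 − (0.043 + 0.226 + 0.345 + 0.265) = 0.121.
P(L) = P(L|A)·P(A) + P(L|B)·P(B) + P(L|C)·P(C) + P(L|D)·P(D) + P(L|E)·P(E)
      = 0.1146·0.043 + 0.0963·0.226 + 0.0859·0.345 + 0.2358·0.265 + 0.1817·0.121
      = 0.0049278 + 0.0217638 + 0.0296355 + 0.062487 + 0.0219857 = 0.1407998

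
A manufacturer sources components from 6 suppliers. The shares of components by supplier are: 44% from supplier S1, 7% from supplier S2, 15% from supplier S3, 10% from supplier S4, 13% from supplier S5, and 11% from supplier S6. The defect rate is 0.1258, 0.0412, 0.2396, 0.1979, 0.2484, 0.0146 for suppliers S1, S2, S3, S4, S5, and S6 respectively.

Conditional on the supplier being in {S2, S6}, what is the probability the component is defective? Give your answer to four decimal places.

0.0249

Let S = {S2, S6}.
P(S) = 0.07 + 0.11 = 0.18.
P(D ∩ S) = 0.0412·0.07 + 0.0146·0.11 = 0.002884 + 0.001606 = 0.00449.
P(D | S) = 0.00449 / 0.18 = 0.024944…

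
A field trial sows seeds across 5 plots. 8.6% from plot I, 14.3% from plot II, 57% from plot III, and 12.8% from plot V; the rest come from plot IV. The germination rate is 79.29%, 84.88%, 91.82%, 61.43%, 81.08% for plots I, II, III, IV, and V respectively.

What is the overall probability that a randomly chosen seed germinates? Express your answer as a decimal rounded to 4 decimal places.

P(G) ≈ 0.8616

P(IV) = 1 − (0.086 + 0.143 + 0.57 + 0.128) = 0.073.
Summing over the partition,
P(G) = P(G|I)·P(I) + P(G|II)·P(II) + P(G|III)·P(III) + P(G|IV)·P(IV) + P(G|V)·P(V)
      = 0.7929·0.086 + 0.8488·0.143 + 0.9182·0.57 + 0.6143·0.073 + 0.8108·0.128
      = 0.0681894 + 0.1213784 + 0.523374 + 0.0448439 + 0.1037824 = 0.8615681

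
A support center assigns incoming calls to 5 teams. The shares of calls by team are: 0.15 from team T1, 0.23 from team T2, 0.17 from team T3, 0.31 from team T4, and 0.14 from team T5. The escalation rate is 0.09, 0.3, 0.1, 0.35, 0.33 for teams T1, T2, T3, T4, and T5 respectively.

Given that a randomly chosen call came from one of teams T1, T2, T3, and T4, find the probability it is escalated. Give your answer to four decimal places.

Let S = {T1, T2, T3, T4}.
P(S) = 0.15 + 0.23 + 0.17 + 0.31 = 0.86.
P(E ∩ S) = 0.09·0.15 + 0.3·0.23 + 0.1·0.17 + 0.35·0.31 = 0.0135 + 0.069 + 0.017 + 0.1085 = 0.208.
P(E | S) = 0.208 / 0.86 = 0.241860…

P(E|S) ≈ 0.2419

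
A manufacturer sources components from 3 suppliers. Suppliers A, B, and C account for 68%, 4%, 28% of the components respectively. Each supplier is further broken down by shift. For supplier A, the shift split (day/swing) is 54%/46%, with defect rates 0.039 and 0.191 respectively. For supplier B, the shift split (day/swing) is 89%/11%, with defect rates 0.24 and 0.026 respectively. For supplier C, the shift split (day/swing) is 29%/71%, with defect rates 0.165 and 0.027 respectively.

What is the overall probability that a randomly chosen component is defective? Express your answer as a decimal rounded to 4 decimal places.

P(D) ≈ 0.1015

P(D|A) = 0.54·0.039 + 0.46·0.191 = 0.02106 + 0.08786 = 0.10892
P(D|B) = 0.89·0.24 + 0.11·0.026 = 0.2136 + 0.00286 = 0.21646
P(D|C) = 0.29·0.165 + 0.71·0.027 = 0.04785 + 0.01917 = 0.06702
By total probability over the outer partition,
P(D) = 0.68·0.10892 + 0.04·0.21646 + 0.28·0.06702
      = 0.0740656 + 0.0086584 + 0.0187656 = 0.1014896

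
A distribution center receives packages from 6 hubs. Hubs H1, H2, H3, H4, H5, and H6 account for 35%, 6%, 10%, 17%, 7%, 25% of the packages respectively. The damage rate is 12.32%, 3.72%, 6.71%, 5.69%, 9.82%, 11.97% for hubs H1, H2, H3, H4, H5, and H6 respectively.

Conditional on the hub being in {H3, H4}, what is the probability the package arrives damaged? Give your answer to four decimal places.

Let S = {H3, H4}.
P(S) = 0.1 + 0.17 = 0.27.
P(D ∩ S) = 0.0671·0.1 + 0.0569·0.17 = 0.00671 + 0.009673 = 0.016383.
P(D | S) = 0.016383 / 0.27 = 0.060678…

0.0607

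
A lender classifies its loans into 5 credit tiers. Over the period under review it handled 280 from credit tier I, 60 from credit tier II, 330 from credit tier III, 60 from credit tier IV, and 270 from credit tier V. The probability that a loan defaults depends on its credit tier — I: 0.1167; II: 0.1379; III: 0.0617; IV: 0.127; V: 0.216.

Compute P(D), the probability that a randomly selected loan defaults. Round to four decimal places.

P(D) ≈ 0.1273

Total: 280 + 60 + 330 + 60 + 270 = 1000.
P(I) = 280/1000 = 0.28. P(II) = 60/1000 = 0.06. P(III) = 330/1000 = 0.33. P(IV) = 60/1000 = 0.06. P(V) = 270/1000 = 0.27.
P(D) = P(D|I)·P(I) + P(D|II)·P(II) + P(D|III)·P(III) + P(D|IV)·P(IV) + P(D|V)·P(V)
      = 0.1167·0.28 + 0.1379·0.06 + 0.0617·0.33 + 0.127·0.06 + 0.216·0.27
      = 0.032676 + 0.008274 + 0.020361 + 0.00762 + 0.05832 = 0.127251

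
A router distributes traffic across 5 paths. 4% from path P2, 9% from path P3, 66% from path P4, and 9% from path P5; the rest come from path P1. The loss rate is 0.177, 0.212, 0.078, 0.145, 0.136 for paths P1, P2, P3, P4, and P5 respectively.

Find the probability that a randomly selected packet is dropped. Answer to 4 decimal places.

P(P1) = 1 − (0.04 + 0.09 + 0.66 + 0.09) = 0.12.
P(L) = P(L|P1)·P(P1) + P(L|P2)·P(P2) + P(L|P3)·P(P3) + P(L|P4)·P(P4) + P(L|P5)·P(P5)
      = 0.177·0.12 + 0.212·0.04 + 0.078·0.09 + 0.145·0.66 + 0.136·0.09
      = 0.02124 + 0.00848 + 0.00702 + 0.0957 + 0.01224 = 0.14468

0.1447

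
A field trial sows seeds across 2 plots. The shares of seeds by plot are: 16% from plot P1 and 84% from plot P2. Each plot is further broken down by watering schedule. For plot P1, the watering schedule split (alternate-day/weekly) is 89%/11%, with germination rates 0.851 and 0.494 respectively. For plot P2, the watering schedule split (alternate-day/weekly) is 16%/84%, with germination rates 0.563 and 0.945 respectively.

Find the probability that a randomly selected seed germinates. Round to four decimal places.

P(G|P1) = 0.89·0.851 + 0.11·0.494 = 0.75739 + 0.05434 = 0.81173
P(G|P2) = 0.16·0.563 + 0.84·0.945 = 0.09008 + 0.7938 = 0.88388
Then overall,
P(G) = 0.16·0.81173 + 0.84·0.88388
      = 0.1298768 + 0.7424592 = 0.872336

P(G) ≈ 0.8723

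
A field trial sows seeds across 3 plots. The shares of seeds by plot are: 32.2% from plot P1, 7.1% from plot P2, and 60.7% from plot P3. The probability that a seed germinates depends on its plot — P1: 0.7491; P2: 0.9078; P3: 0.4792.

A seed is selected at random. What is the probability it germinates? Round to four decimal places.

P(G) ≈ 0.5965

P(G) = P(G|P1)·P(P1) + P(G|P2)·P(P2) + P(G|P3)·P(P3)
      = 0.7491·0.322 + 0.9078·0.071 + 0.4792·0.607
      = 0.2412102 + 0.0644538 + 0.2908744 = 0.5965384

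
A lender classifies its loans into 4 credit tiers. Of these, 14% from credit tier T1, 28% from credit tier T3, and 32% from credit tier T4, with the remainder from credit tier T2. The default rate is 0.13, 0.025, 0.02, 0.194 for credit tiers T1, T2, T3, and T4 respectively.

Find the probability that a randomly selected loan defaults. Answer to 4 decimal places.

P(T2) = 1 − (0.14 + 0.28 + 0.32) = 0.26.
P(D) = P(D|T1)·P(T1) + P(D|T2)·P(T2) + P(D|T3)·P(T3) + P(D|T4)·P(T4)
      = 0.13·0.14 + 0.025·0.26 + 0.02·0.28 + 0.194·0.32
      = 0.0182 + 0.0065 + 0.0056 + 0.06208 = 0.09238

0.0924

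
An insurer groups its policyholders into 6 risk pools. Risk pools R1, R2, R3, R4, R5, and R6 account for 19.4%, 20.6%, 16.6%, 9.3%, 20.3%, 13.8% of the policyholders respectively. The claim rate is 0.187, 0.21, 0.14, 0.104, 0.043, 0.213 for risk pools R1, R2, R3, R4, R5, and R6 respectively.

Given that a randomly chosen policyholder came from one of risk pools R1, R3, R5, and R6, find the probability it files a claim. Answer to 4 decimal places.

Let S = {R1, R3, R5, R6}.
P(S) = 0.194 + 0.166 + 0.203 + 0.138 = 0.701.
P(C ∩ S) = 0.187·0.194 + 0.14·0.166 + 0.043·0.203 + 0.213·0.138 = 0.036278 + 0.02324 + 0.008729 + 0.029394 = 0.097641.
P(C | S) = 0.097641 / 0.701 = 0.139288…

P(C|S) ≈ 0.1393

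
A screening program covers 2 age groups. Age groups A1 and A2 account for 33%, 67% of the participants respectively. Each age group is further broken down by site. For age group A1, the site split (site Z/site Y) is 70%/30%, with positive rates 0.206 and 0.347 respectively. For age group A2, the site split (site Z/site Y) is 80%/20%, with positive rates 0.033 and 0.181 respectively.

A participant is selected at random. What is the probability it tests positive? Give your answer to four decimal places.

P(T|A1) = 0.7·0.206 + 0.3·0.347 = 0.1442 + 0.1041 = 0.2483
P(T|A2) = 0.8·0.033 + 0.2·0.181 = 0.0264 + 0.0362 = 0.0626
Then overall,
P(T) = 0.33·0.2483 + 0.67·0.0626
      = 0.081939 + 0.041942 = 0.123881

P(T) ≈ 0.1239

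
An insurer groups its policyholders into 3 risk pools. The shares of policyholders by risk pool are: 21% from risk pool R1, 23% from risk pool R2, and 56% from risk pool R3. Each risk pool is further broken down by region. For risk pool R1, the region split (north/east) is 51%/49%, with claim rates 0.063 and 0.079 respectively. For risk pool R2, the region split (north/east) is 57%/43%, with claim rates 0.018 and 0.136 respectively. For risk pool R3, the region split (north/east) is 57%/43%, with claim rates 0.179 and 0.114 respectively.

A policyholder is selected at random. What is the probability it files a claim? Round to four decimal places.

P(C) ≈ 0.1153

P(C|R1) = 0.51·0.063 + 0.49·0.079 = 0.03213 + 0.03871 = 0.07084
P(C|R2) = 0.57·0.018 + 0.43·0.136 = 0.01026 + 0.05848 = 0.06874
P(C|R3) = 0.57·0.179 + 0.43·0.114 = 0.10203 + 0.04902 = 0.15105
Then overall,
P(C) = 0.21·0.07084 + 0.23·0.06874 + 0.56·0.15105
      = 0.0148764 + 0.0158102 + 0.084588 = 0.1152746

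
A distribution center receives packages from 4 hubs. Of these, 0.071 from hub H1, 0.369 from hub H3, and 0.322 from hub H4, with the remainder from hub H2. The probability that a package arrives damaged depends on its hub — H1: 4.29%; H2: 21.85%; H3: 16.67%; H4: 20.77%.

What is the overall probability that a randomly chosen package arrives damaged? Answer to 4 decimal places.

P(H2) = 1 − (0.071 + 0.369 + 0.322) = 0.238.
P(D) = P(D|H1)·P(H1) + P(D|H2)·P(H2) + P(D|H3)·P(H3) + P(D|H4)·P(H4)
      = 0.0429·0.071 + 0.2185·0.238 + 0.1667·0.369 + 0.2077·0.322
      = 0.0030459 + 0.052003 + 0.0615123 + 0.0668794 = 0.1834406

0.1834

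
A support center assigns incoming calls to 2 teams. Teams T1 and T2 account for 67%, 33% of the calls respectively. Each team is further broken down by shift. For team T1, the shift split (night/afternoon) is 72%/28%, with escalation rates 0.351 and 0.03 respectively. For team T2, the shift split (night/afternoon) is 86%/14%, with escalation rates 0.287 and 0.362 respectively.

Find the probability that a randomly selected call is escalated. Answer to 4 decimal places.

P(E|T1) = 0.72·0.351 + 0.28·0.03 = 0.25272 + 0.0084 = 0.26112
P(E|T2) = 0.86·0.287 + 0.14·0.362 = 0.24682 + 0.05068 = 0.2975
Then overall,
P(E) = 0.67·0.26112 + 0.33·0.2975
      = 0.1749504 + 0.098175 = 0.2731254

P(E) ≈ 0.2731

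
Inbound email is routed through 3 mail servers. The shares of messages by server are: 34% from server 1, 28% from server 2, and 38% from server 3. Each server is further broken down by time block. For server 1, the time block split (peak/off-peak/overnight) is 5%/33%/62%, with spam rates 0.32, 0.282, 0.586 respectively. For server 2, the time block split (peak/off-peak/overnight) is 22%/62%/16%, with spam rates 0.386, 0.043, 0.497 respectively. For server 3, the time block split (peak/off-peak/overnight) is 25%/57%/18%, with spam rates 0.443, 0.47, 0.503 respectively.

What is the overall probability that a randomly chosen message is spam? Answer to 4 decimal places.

P(S|1) = 0.05·0.32 + 0.33·0.282 + 0.62·0.586 = 0.016 + 0.09306 + 0.36332 = 0.47238
P(S|2) = 0.22·0.386 + 0.62·0.043 + 0.16·0.497 = 0.08492 + 0.02666 + 0.07952 = 0.1911
P(S|3) = 0.25·0.443 + 0.57·0.47 + 0.18·0.503 = 0.11075 + 0.2679 + 0.09054 = 0.46919
Then overall,
P(S) = 0.34·0.47238 + 0.28·0.1911 + 0.38·0.46919
      = 0.1606092 + 0.053508 + 0.1782922 = 0.3924094

P(S) ≈ 0.3924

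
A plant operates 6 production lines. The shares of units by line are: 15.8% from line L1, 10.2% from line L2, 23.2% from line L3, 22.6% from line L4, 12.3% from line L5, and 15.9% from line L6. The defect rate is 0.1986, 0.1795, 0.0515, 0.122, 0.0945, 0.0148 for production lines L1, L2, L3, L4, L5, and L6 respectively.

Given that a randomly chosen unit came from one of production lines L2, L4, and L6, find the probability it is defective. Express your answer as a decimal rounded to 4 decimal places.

Let S = {L2, L4, L6}.
P(S) = 0.102 + 0.226 + 0.159 = 0.487.
P(D ∩ S) = 0.1795·0.102 + 0.122·0.226 + 0.0148·0.159 = 0.018309 + 0.027572 + 0.0023532 = 0.0482342.
P(D | S) = 0.0482342 / 0.487 = 0.099044…

P(D|S) ≈ 0.0990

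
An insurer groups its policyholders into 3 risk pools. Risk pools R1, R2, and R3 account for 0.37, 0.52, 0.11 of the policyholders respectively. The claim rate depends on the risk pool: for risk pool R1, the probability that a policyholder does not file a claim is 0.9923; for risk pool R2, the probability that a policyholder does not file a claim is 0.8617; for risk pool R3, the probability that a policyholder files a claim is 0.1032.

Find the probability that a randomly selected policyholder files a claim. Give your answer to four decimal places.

P(C) ≈ 0.0861

P(C|R1) = 1 − 0.9923 = 0.0077.
P(C|R2) = 1 − 0.8617 = 0.1383.
By the law of total probability,
P(C) = P(C|R1)·P(R1) + P(C|R2)·P(R2) + P(C|R3)·P(R3)
      = 0.0077·0.37 + 0.1383·0.52 + 0.1032·0.11
      = 0.002849 + 0.071916 + 0.011352 = 0.086117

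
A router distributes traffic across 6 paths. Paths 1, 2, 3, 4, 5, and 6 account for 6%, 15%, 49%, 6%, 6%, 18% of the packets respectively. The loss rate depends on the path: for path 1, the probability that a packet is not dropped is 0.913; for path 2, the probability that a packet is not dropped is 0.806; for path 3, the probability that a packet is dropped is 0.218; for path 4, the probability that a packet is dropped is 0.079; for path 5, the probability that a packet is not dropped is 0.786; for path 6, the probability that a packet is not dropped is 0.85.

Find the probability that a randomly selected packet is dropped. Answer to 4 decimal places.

P(L|1) = 1 − 0.913 = 0.087.
P(L|2) = 1 − 0.806 = 0.194.
P(L|5) = 1 − 0.786 = 0.214.
P(L|6) = 1 − 0.85 = 0.15.
P(L) = P(L|1)·P(1) + P(L|2)·P(2) + P(L|3)·P(3) + P(L|4)·P(4) + P(L|5)·P(5) + P(L|6)·P(6)
      = 0.087·0.06 + 0.194·0.15 + 0.218·0.49 + 0.079·0.06 + 0.214·0.06 + 0.15·0.18
      = 0.00522 + 0.0291 + 0.10682 + 0.00474 + 0.01284 + 0.027 = 0.18572

P(L) ≈ 0.1857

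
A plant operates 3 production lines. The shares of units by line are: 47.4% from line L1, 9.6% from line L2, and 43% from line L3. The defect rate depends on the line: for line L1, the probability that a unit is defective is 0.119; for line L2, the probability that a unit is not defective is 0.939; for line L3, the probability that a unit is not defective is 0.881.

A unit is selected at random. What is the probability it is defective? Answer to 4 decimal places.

0.1134

P(D|L2) = 1 − 0.939 = 0.061.
P(D|L3) = 1 − 0.881 = 0.119.
Summing over the partition,
P(D) = P(D|L1)·P(L1) + P(D|L2)·P(L2) + P(D|L3)·P(L3)
      = 0.119·0.474 + 0.061·0.096 + 0.119·0.43
      = 0.056406 + 0.005856 + 0.05117 = 0.113432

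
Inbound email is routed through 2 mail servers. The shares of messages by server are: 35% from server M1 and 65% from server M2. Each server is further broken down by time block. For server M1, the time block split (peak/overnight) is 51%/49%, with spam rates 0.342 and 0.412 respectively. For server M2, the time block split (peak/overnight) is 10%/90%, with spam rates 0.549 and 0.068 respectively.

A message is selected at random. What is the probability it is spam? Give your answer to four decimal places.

0.2072

P(S|M1) = 0.51·0.342 + 0.49·0.412 = 0.17442 + 0.20188 = 0.3763
P(S|M2) = 0.1·0.549 + 0.9·0.068 = 0.0549 + 0.0612 = 0.1161
By total probability over the outer partition,
P(S) = 0.35·0.3763 + 0.65·0.1161
      = 0.131705 + 0.075465 = 0.20717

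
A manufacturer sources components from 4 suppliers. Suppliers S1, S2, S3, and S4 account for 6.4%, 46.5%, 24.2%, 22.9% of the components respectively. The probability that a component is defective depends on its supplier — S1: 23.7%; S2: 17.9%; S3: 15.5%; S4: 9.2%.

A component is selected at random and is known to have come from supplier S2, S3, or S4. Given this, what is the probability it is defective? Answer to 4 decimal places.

0.1515

Let S = {S2, S3, S4}.
P(S) = 0.465 + 0.242 + 0.229 = 0.936.
P(D ∩ S) = 0.179·0.465 + 0.155·0.242 + 0.092·0.229 = 0.083235 + 0.03751 + 0.021068 = 0.141813.
P(D | S) = 0.141813 / 0.936 = 0.151510…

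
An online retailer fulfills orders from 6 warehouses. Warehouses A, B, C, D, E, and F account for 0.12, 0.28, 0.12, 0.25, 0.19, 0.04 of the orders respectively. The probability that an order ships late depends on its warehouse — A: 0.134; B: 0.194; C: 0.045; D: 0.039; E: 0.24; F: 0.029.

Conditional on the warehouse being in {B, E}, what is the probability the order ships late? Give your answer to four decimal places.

P(L|S) ≈ 0.2126

Let S = {B, E}.
P(S) = 0.28 + 0.19 = 0.47.
P(L ∩ S) = 0.194·0.28 + 0.24·0.19 = 0.05432 + 0.0456 = 0.09992.
P(L | S) = 0.09992 / 0.47 = 0.212596…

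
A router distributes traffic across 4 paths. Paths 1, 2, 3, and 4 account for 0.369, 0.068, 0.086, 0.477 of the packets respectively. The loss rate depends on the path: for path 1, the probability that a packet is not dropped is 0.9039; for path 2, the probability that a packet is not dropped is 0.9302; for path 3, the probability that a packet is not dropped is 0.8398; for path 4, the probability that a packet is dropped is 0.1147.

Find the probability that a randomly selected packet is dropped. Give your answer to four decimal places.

P(L|1) = 1 − 0.9039 = 0.0961.
P(L|2) = 1 − 0.9302 = 0.0698.
P(L|3) = 1 − 0.8398 = 0.1602.
P(L) = P(L|1)·P(1) + P(L|2)·P(2) + P(L|3)·P(3) + P(L|4)·P(4)
      = 0.0961·0.369 + 0.0698·0.068 + 0.1602·0.086 + 0.1147·0.477
      = 0.0354609 + 0.0047464 + 0.0137772 + 0.0547119 = 0.1086964

0.1087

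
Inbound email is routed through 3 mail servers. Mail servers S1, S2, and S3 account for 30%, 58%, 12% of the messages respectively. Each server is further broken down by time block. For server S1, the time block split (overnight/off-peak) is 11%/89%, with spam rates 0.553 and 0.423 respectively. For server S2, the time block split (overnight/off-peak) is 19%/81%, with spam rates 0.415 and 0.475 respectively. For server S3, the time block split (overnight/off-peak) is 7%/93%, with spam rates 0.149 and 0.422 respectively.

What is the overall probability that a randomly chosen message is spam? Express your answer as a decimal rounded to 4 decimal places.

P(S|S1) = 0.11·0.553 + 0.89·0.423 = 0.06083 + 0.37647 = 0.4373
P(S|S2) = 0.19·0.415 + 0.81·0.475 = 0.07885 + 0.38475 = 0.4636
P(S|S3) = 0.07·0.149 + 0.93·0.422 = 0.01043 + 0.39246 = 0.40289
By total probability over the outer partition,
P(S) = 0.3·0.4373 + 0.58·0.4636 + 0.12·0.40289
      = 0.13119 + 0.268888 + 0.0483468 = 0.4484248

P(S) ≈ 0.4484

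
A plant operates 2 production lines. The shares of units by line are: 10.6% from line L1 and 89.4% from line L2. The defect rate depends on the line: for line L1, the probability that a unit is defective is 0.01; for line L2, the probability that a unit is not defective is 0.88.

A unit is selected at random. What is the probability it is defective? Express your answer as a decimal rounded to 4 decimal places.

0.1083

P(D|L2) = 1 − 0.88 = 0.12.
Summing over the partition,
P(D) = P(D|L1)·P(L1) + P(D|L2)·P(L2)
      = 0.01·0.106 + 0.12·0.894
      = 0.00106 + 0.10728 = 0.10834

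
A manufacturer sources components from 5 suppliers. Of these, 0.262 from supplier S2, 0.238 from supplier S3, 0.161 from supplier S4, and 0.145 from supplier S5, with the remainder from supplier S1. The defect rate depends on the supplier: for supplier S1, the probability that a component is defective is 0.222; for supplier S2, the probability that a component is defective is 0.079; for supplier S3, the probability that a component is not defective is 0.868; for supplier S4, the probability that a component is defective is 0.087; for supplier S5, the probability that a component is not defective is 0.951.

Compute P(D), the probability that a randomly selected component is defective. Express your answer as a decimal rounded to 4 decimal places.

0.1163

P(S1) = 1 − (0.262 + 0.238 + 0.161 + 0.145) = 0.194.
P(D|S3) = 1 − 0.868 = 0.132.
P(D|S5) = 1 − 0.951 = 0.049.
P(D) = P(D|S1)·P(S1) + P(D|S2)·P(S2) + P(D|S3)·P(S3) + P(D|S4)·P(S4) + P(D|S5)·P(S5)
      = 0.222·0.194 + 0.079·0.262 + 0.132·0.238 + 0.087·0.161 + 0.049·0.145
      = 0.043068 + 0.020698 + 0.031416 + 0.014007 + 0.007105 = 0.116294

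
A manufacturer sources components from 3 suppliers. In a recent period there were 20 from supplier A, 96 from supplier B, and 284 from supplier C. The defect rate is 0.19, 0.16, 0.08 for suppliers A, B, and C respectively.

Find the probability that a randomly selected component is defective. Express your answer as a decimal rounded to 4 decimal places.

P(D) ≈ 0.1047

Total: 20 + 96 + 284 = 400.
P(A) = 20/400 = 0.05. P(B) = 96/400 = 0.24. P(C) = 284/400 = 0.71.
P(D) = P(D|A)·P(A) + P(D|B)·P(B) + P(D|C)·P(C)
      = 0.19·0.05 + 0.16·0.24 + 0.08·0.71
      = 0.0095 + 0.0384 + 0.0568 = 0.1047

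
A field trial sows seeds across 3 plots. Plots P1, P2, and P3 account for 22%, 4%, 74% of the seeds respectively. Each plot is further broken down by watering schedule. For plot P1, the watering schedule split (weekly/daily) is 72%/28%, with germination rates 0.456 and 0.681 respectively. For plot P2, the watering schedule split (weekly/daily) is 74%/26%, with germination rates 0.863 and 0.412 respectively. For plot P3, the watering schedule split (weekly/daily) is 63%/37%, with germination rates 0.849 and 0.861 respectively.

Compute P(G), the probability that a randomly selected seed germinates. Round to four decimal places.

0.7756

P(G|P1) = 0.72·0.456 + 0.28·0.681 = 0.32832 + 0.19068 = 0.519
P(G|P2) = 0.74·0.863 + 0.26·0.412 = 0.63862 + 0.10712 = 0.74574
P(G|P3) = 0.63·0.849 + 0.37·0.861 = 0.53487 + 0.31857 = 0.85344
Then overall,
P(G) = 0.22·0.519 + 0.04·0.74574 + 0.74·0.85344
      = 0.11418 + 0.0298296 + 0.6315456 = 0.7755552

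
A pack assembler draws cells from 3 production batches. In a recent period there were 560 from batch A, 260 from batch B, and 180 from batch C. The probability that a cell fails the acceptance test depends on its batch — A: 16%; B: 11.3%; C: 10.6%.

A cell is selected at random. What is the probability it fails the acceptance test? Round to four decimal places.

Total: 560 + 260 + 180 = 1000.
P(A) = 560/1000 = 0.56. P(B) = 260/1000 = 0.26. P(C) = 180/1000 = 0.18.
Using total probability over the partition,
P(F) = P(F|A)·P(A) + P(F|B)·P(B) + P(F|C)·P(C)
      = 0.16·0.56 + 0.113·0.26 + 0.106·0.18
      = 0.0896 + 0.02938 + 0.01908 = 0.13806

0.1381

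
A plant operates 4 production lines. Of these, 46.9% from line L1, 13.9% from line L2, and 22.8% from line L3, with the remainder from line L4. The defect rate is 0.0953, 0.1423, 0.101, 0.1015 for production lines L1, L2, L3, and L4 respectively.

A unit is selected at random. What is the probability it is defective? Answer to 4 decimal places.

P(L4) = 1 − (0.469 + 0.139 + 0.228) = 0.164.
P(D) = P(D|L1)·P(L1) + P(D|L2)·P(L2) + P(D|L3)·P(L3) + P(D|L4)·P(L4)
      = 0.0953·0.469 + 0.1423·0.139 + 0.101·0.228 + 0.1015·0.164
      = 0.0446957 + 0.0197797 + 0.023028 + 0.016646 = 0.1041494

P(D) ≈ 0.1041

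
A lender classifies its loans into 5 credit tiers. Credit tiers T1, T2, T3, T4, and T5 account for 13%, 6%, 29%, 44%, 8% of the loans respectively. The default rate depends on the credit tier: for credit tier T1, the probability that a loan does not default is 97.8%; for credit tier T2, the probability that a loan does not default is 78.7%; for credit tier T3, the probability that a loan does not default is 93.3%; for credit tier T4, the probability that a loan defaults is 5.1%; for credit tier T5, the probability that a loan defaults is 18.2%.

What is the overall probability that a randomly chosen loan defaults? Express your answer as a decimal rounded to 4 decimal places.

P(D|T1) = 1 − 0.978 = 0.022.
P(D|T2) = 1 − 0.787 = 0.213.
P(D|T3) = 1 − 0.933 = 0.067.
P(D) = P(D|T1)·P(T1) + P(D|T2)·P(T2) + P(D|T3)·P(T3) + P(D|T4)·P(T4) + P(D|T5)·P(T5)
      = 0.022·0.13 + 0.213·0.06 + 0.067·0.29 + 0.051·0.44 + 0.182·0.08
      = 0.00286 + 0.01278 + 0.01943 + 0.02244 + 0.01456 = 0.07207

0.0721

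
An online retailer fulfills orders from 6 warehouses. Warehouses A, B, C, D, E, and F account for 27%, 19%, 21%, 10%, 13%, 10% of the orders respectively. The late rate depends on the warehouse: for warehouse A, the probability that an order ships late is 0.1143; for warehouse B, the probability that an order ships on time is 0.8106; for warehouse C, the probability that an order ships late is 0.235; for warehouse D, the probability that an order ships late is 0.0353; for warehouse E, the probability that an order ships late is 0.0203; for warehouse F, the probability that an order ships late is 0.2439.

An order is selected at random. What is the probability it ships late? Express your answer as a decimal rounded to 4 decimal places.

0.1468

P(L|B) = 1 − 0.8106 = 0.1894.
P(L) = P(L|A)·P(A) + P(L|B)·P(B) + P(L|C)·P(C) + P(L|D)·P(D) + P(L|E)·P(E) + P(L|F)·P(F)
      = 0.1143·0.27 + 0.1894·0.19 + 0.235·0.21 + 0.0353·0.1 + 0.0203·0.13 + 0.2439·0.1
      = 0.030861 + 0.035986 + 0.04935 + 0.00353 + 0.002639 + 0.02439 = 0.146756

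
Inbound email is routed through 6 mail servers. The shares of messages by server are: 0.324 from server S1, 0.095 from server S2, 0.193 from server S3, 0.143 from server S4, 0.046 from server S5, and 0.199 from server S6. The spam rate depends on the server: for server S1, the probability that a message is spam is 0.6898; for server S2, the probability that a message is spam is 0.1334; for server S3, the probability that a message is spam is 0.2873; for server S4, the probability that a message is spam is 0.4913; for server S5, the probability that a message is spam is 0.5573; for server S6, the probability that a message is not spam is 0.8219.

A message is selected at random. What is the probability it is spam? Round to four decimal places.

P(S|S6) = 1 − 0.8219 = 0.1781.
By the law of total probability,
P(S) = P(S|S1)·P(S1) + P(S|S2)·P(S2) + P(S|S3)·P(S3) + P(S|S4)·P(S4) + P(S|S5)·P(S5) + P(S|S6)·P(S6)
      = 0.6898·0.324 + 0.1334·0.095 + 0.2873·0.193 + 0.4913·0.143 + 0.5573·0.046 + 0.1781·0.199
      = 0.2234952 + 0.012673 + 0.0554489 + 0.0702559 + 0.0256358 + 0.0354419 = 0.4229507

P(S) ≈ 0.4230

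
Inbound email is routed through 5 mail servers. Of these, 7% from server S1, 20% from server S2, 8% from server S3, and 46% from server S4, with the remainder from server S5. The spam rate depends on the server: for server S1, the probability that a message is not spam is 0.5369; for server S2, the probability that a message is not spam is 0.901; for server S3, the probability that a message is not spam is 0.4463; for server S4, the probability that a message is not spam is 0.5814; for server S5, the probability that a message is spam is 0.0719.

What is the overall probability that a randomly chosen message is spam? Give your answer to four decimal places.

0.3027

P(S5) = 1 − (0.07 + 0.2 + 0.08 + 0.46) = 0.19.
P(S|S1) = 1 − 0.5369 = 0.4631.
P(S|S2) = 1 − 0.901 = 0.099.
P(S|S3) = 1 − 0.4463 = 0.5537.
P(S|S4) = 1 − 0.5814 = 0.4186.
By the law of total probability,
P(S) = P(S|S1)·P(S1) + P(S|S2)·P(S2) + P(S|S3)·P(S3) + P(S|S4)·P(S4) + P(S|S5)·P(S5)
      = 0.4631·0.07 + 0.099·0.2 + 0.5537·0.08 + 0.4186·0.46 + 0.0719·0.19
      = 0.032417 + 0.0198 + 0.044296 + 0.192556 + 0.013661 = 0.30273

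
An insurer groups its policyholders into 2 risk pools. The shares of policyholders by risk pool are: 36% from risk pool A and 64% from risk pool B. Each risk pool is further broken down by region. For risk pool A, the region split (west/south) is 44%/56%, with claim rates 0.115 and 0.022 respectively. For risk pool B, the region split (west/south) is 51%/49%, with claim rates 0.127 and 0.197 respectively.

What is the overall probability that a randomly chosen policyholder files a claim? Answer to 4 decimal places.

P(C|A) = 0.44·0.115 + 0.56·0.022 = 0.0506 + 0.01232 = 0.06292
P(C|B) = 0.51·0.127 + 0.49·0.197 = 0.06477 + 0.09653 = 0.1613
Then overall,
P(C) = 0.36·0.06292 + 0.64·0.1613
      = 0.0226512 + 0.103232 = 0.1258832

P(C) ≈ 0.1259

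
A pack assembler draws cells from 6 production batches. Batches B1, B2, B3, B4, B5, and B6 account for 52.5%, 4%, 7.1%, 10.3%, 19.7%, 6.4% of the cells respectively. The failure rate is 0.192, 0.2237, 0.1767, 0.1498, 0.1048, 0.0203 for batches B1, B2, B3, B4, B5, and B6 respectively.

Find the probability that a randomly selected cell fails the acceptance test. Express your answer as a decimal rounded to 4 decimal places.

0.1597

Summing over the partition,
P(F) = P(F|B1)·P(B1) + P(F|B2)·P(B2) + P(F|B3)·P(B3) + P(F|B4)·P(B4) + P(F|B5)·P(B5) + P(F|B6)·P(B6)
      = 0.192·0.525 + 0.2237·0.04 + 0.1767·0.071 + 0.1498·0.103 + 0.1048·0.197 + 0.0203·0.064
      = 0.1008 + 0.008948 + 0.0125457 + 0.0154294 + 0.0206456 + 0.0012992 = 0.1596679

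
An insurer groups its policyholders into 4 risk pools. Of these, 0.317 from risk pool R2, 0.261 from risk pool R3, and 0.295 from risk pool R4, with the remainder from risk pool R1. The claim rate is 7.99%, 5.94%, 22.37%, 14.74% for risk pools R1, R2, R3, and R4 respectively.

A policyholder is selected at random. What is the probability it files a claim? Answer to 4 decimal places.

P(R1) = 1 − (0.317 + 0.261 + 0.295) = 0.127.
P(C) = P(C|R1)·P(R1) + P(C|R2)·P(R2) + P(C|R3)·P(R3) + P(C|R4)·P(R4)
      = 0.0799·0.127 + 0.0594·0.317 + 0.2237·0.261 + 0.1474·0.295
      = 0.0101473 + 0.0188298 + 0.0583857 + 0.043483 = 0.1308458

0.1308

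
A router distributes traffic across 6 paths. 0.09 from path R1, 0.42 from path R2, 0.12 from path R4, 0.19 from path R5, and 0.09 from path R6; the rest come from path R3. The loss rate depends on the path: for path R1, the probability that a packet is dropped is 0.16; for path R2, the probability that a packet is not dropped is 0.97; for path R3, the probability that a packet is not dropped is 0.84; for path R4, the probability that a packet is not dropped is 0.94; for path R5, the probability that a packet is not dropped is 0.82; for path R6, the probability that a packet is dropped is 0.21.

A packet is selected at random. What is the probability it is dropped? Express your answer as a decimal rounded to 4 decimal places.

P(R3) = 1 − (0.09 + 0.42 + 0.12 + 0.19 + 0.09) = 0.09.
P(L|R2) = 1 − 0.97 = 0.03.
P(L|R3) = 1 − 0.84 = 0.16.
P(L|R4) = 1 − 0.94 = 0.06.
P(L|R5) = 1 − 0.82 = 0.18.
Using total probability over the partition,
P(L) = P(L|R1)·P(R1) + P(L|R2)·P(R2) + P(L|R3)·P(R3) + P(L|R4)·P(R4) + P(L|R5)·P(R5) + P(L|R6)·P(R6)
      = 0.16·0.09 + 0.03·0.42 + 0.16·0.09 + 0.06·0.12 + 0.18·0.19 + 0.21·0.09
      = 0.0144 + 0.0126 + 0.0144 + 0.0072 + 0.0342 + 0.0189 = 0.1017

P(L) ≈ 0.1017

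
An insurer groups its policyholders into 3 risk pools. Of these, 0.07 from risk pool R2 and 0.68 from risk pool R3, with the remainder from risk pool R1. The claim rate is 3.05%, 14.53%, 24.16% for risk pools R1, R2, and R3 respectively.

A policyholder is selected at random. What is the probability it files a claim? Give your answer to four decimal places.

P(R1) = 1 − (0.07 + 0.68) = 0.25.
By the law of total probability,
P(C) = P(C|R1)·P(R1) + P(C|R2)·P(R2) + P(C|R3)·P(R3)
      = 0.0305·0.25 + 0.1453·0.07 + 0.2416·0.68
      = 0.007625 + 0.010171 + 0.164288 = 0.182084

0.1821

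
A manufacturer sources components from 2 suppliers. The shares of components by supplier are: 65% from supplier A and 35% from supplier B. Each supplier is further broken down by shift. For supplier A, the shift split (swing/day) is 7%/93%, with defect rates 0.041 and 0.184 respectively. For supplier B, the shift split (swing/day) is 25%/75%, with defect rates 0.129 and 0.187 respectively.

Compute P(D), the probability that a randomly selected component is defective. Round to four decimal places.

P(D|A) = 0.07·0.041 + 0.93·0.184 = 0.00287 + 0.17112 = 0.17399
P(D|B) = 0.25·0.129 + 0.75·0.187 = 0.03225 + 0.14025 = 0.1725
By total probability over the outer partition,
P(D) = 0.65·0.17399 + 0.35·0.1725
      = 0.1130935 + 0.060375 = 0.1734685

0.1735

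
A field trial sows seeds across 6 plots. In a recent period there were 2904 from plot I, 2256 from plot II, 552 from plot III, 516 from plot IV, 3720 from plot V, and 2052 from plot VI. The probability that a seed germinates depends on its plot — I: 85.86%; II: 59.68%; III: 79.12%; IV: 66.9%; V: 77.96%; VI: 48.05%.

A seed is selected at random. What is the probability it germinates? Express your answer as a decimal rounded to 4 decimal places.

Total: 2904 + 2256 + 552 + 516 + 3720 + 2052 = 12000.
P(I) = 2904/12000 = 0.242. P(II) = 2256/12000 = 0.188. P(III) = 552/12000 = 0.046. P(IV) = 516/12000 = 0.043. P(V) = 3720/12000 = 0.31. P(VI) = 2052/12000 = 0.171.
P(G) = P(G|I)·P(I) + P(G|II)·P(II) + P(G|III)·P(III) + P(G|IV)·P(IV) + P(G|V)·P(V) + P(G|VI)·P(VI)
      = 0.8586·0.242 + 0.5968·0.188 + 0.7912·0.046 + 0.669·0.043 + 0.7796·0.31 + 0.4805·0.171
      = 0.2077812 + 0.1121984 + 0.0363952 + 0.028767 + 0.241676 + 0.0821655 = 0.7089833

P(G) ≈ 0.7090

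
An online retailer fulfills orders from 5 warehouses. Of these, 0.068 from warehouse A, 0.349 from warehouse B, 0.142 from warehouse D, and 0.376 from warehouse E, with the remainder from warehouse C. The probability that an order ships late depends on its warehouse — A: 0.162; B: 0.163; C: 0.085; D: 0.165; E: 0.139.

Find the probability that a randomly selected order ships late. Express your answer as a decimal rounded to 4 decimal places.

P(L) ≈ 0.1491

P(C) = 1 − (0.068 + 0.349 + 0.142 + 0.376) = 0.065.
Using total probability over the partition,
P(L) = P(L|A)·P(A) + P(L|B)·P(B) + P(L|C)·P(C) + P(L|D)·P(D) + P(L|E)·P(E)
      = 0.162·0.068 + 0.163·0.349 + 0.085·0.065 + 0.165·0.142 + 0.139·0.376
      = 0.011016 + 0.056887 + 0.005525 + 0.02343 + 0.052264 = 0.149122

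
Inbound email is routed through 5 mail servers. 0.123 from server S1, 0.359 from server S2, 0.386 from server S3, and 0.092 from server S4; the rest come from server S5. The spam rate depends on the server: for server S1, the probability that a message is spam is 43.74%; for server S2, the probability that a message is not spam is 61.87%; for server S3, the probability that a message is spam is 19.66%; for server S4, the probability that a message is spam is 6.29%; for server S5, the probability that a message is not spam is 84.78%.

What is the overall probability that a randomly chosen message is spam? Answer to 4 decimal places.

P(S5) = 1 − (0.123 + 0.359 + 0.386 + 0.092) = 0.04.
P(S|S2) = 1 − 0.6187 = 0.3813.
P(S|S5) = 1 − 0.8478 = 0.1522.
P(S) = P(S|S1)·P(S1) + P(S|S2)·P(S2) + P(S|S3)·P(S3) + P(S|S4)·P(S4) + P(S|S5)·P(S5)
      = 0.4374·0.123 + 0.3813·0.359 + 0.1966·0.386 + 0.0629·0.092 + 0.1522·0.04
      = 0.0538002 + 0.1368867 + 0.0758876 + 0.0057868 + 0.006088 = 0.2784493

0.2784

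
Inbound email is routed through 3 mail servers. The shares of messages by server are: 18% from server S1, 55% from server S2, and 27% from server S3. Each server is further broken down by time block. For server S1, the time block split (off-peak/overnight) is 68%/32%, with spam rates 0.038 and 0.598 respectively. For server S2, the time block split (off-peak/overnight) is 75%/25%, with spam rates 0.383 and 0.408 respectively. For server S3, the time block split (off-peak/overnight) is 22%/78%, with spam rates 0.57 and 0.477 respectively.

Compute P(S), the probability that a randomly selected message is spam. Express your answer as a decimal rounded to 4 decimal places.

P(S|S1) = 0.68·0.038 + 0.32·0.598 = 0.02584 + 0.19136 = 0.2172
P(S|S2) = 0.75·0.383 + 0.25·0.408 = 0.28725 + 0.102 = 0.38925
P(S|S3) = 0.22·0.57 + 0.78·0.477 = 0.1254 + 0.37206 = 0.49746
Then overall,
P(S) = 0.18·0.2172 + 0.55·0.38925 + 0.27·0.49746
      = 0.039096 + 0.2140875 + 0.1343142 = 0.3874977

P(S) ≈ 0.3875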